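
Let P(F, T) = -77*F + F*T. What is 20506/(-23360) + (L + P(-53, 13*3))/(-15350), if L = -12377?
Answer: -3634371/17928800 ≈ -0.20271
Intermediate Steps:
20506/(-23360) + (L + P(-53, 13*3))/(-15350) = 20506/(-23360) + (-12377 - 53*(-77 + 13*3))/(-15350) = 20506*(-1/23360) + (-12377 - 53*(-77 + 39))*(-1/15350) = -10253/11680 + (-12377 - 53*(-38))*(-1/15350) = -10253/11680 + (-12377 + 2014)*(-1/15350) = -10253/11680 - 10363*(-1/15350) = -10253/11680 + 10363/15350 = -3634371/17928800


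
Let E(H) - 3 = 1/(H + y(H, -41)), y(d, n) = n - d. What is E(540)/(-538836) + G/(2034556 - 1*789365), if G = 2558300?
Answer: 28259258888749/13754551622358 ≈ 2.0545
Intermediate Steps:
E(H) = 122/41 (E(H) = 3 + 1/(H + (-41 - H)) = 3 + 1/(-41) = 3 - 1/41 = 122/41)
E(540)/(-538836) + G/(2034556 - 1*789365) = (122/41)/(-538836) + 2558300/(2034556 - 1*789365) = (122/41)*(-1/538836) + 2558300/(2034556 - 789365) = -61/11046138 + 2558300/1245191 = 28259258888749/13754551622358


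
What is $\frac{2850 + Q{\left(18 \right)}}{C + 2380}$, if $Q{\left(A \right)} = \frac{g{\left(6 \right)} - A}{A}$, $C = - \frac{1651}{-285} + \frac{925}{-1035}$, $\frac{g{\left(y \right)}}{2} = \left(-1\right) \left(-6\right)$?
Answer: $\frac{56038695}{46899044} \approx 1.1949$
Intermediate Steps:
$g{\left(y \right)} = 12$ ($g{\left(y \right)} = 2 \left(\left(-1\right) \left(-6\right)\right) = 2 \cdot 6 = 12$)
$C = \frac{96344}{19665}$ ($C = \left(-1651\right) \left(- \frac{1}{285}\right) + 925 \left(- \frac{1}{1035}\right) = \frac{1651}{285} - \frac{185}{207} = \frac{96344}{19665} \approx 4.8993$)
$Q{\left(A \right)} = \frac{12 - A}{A}$
$\frac{2850 + Q{\left(18 \right)}}{C + 2380} = \frac{2850 + \frac{12 - 18}{18}}{\frac{96344}{19665} + 2380} = \frac{2850 + \frac{12 - 18}{18}}{\frac{46899044}{19665}} = \left(2850 + \frac{1}{18} \left(-6\right)\right) \frac{19665}{46899044} = \left(2850 - \frac{1}{3}\right) \frac{19665}{46899044} = \frac{8549}{3} \cdot \frac{19665}{46899044} = \frac{56038695}{46899044}$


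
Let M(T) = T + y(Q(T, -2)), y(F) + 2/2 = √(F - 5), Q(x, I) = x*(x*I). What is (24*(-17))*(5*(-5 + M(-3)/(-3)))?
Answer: 7480 + 680*I*√23 ≈ 7480.0 + 3261.2*I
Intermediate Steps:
Q(x, I) = I*x² (Q(x, I) = x*(I*x) = I*x²)
y(F) = -1 + √(-5 + F) (y(F) = -1 + √(F - 5) = -1 + √(-5 + F))
M(T) = -1 + T + √(-5 - 2*T²) (M(T) = T + (-1 + √(-5 - 2*T²)) = -1 + T + √(-5 - 2*T²))
(24*(-17))*(5*(-5 + M(-3)/(-3))) = (24*(-17))*(5*(-5 + (-1 - 3 + √(-5 - 2*(-3)²))/(-3))) = -2040*(-5 + (-1 - 3 + √(-5 - 2*9))*(-⅓)) = -2040*(-5 + (-1 - 3 + √(-5 - 18))*(-⅓)) = -2040*(-5 + (-1 - 3 + √(-23))*(-⅓)) = -2040*(-5 + (-1 - 3 + I*√23)*(-⅓)) = -2040*(-5 + (-4 + I*√23)*(-⅓)) = -2040*(-5 + (4/3 - I*√23/3)) = -2040*(-11/3 - I*√23/3) = -408*(-55/3 - 5*I*√23/3) = 7480 + 680*I*√23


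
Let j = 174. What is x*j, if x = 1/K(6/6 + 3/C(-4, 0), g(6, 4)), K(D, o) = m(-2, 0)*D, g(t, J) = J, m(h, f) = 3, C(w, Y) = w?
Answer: 232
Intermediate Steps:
K(D, o) = 3*D
x = 4/3 (x = 1/(3*(6/6 + 3/(-4))) = 1/(3*(6*(1/6) + 3*(-1/4))) = 1/(3*(1 - 3/4)) = 1/(3*(1/4)) = 1/(3/4) = 4/3 ≈ 1.3333)
x*j = (4/3)*174 = 232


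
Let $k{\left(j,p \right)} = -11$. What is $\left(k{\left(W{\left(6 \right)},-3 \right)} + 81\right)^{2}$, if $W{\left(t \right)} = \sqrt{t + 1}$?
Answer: $4900$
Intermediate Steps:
$W{\left(t \right)} = \sqrt{1 + t}$
$\left(k{\left(W{\left(6 \right)},-3 \right)} + 81\right)^{2} = \left(-11 + 81\right)^{2} = 70^{2} = 4900$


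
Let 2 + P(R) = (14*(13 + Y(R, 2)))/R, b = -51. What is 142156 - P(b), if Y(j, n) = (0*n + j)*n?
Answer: 7248812/51 ≈ 1.4213e+5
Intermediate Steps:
Y(j, n) = j*n (Y(j, n) = (0 + j)*n = j*n)
P(R) = -2 + (182 + 28*R)/R (P(R) = -2 + (14*(13 + R*2))/R = -2 + (14*(13 + 2*R))/R = -2 + (182 + 28*R)/R)
142156 - P(b) = 142156 - (26 + 182/(-51)) = 142156 - (26 + 182*(-1/51)) = 142156 - (26 - 182/51) = 142156 - 1*1144/51 = 142156 - 1144/51 = 7248812/51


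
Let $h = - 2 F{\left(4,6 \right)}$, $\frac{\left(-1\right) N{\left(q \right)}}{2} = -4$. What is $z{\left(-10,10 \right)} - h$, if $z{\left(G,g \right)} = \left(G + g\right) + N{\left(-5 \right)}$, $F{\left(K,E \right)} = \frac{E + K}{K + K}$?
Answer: $\frac{21}{2} \approx 10.5$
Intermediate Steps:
$N{\left(q \right)} = 8$ ($N{\left(q \right)} = \left(-2\right) \left(-4\right) = 8$)
$F{\left(K,E \right)} = \frac{E + K}{2 K}$
$z{\left(G,g \right)} = 8 + G + g$ ($z{\left(G,g \right)} = \left(G + g\right) + 8 = 8 + G + g$)
$h = - \frac{5}{2}$ ($h = - 2 \frac{6 + 4}{2 \cdot 4} = - 2 \cdot \frac{1}{2} \cdot \frac{1}{4} \cdot 10 = \left(-2\right) \frac{5}{4} = - \frac{5}{2} \approx -2.5$)
$z{\left(-10,10 \right)} - h = \left(8 - 10 + 10\right) - - \frac{5}{2} = 8 + \frac{5}{2} = \frac{21}{2}$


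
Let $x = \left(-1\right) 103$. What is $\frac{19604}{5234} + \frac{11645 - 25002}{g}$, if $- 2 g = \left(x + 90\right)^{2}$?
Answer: $\frac{71567076}{442273} \approx 161.82$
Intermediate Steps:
$x = -103$
$g = - \frac{169}{2}$ ($g = - \frac{\left(-103 + 90\right)^{2}}{2} = - \frac{\left(-13\right)^{2}}{2} = \left(- \frac{1}{2}\right) 169 = - \frac{169}{2} \approx -84.5$)
$\frac{19604}{5234} + \frac{11645 - 25002}{g} = \frac{19604}{5234} + \frac{11645 - 25002}{- \frac{169}{2}} = 19604 \cdot \frac{1}{5234} - - \frac{26714}{169} = \frac{9802}{2617} + \frac{26714}{169} = \frac{71567076}{442273}$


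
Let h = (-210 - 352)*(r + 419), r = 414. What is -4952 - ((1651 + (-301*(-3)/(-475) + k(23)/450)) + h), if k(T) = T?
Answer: 3946208467/8550 ≈ 4.6155e+5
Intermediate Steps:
h = -468146 (h = (-210 - 352)*(414 + 419) = -562*833 = -468146)
-4952 - ((1651 + (-301*(-3)/(-475) + k(23)/450)) + h) = -4952 - ((1651 + (-301*(-3)/(-475) + 23/450)) - 468146) = -4952 - ((1651 + (903*(-1/475) + 23*(1/450))) - 468146) = -4952 - ((1651 + (-903/475 + 23/450)) - 468146) = -4952 - ((1651 - 15817/8550) - 468146) = -4952 - (14100233/8550 - 468146) = -4952 - 1*(-3988548067/8550) = -4952 + 3988548067/8550 = 3946208467/8550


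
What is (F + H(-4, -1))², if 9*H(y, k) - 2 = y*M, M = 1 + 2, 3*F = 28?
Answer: 5476/81 ≈ 67.605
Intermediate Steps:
F = 28/3 (F = (⅓)*28 = 28/3 ≈ 9.3333)
M = 3
H(y, k) = 2/9 + y/3 (H(y, k) = 2/9 + (y*3)/9 = 2/9 + (3*y)/9 = 2/9 + y/3)
(F + H(-4, -1))² = (28/3 + (2/9 + (⅓)*(-4)))² = (28/3 + (2/9 - 4/3))² = (28/3 - 10/9)² = (74/9)² = 5476/81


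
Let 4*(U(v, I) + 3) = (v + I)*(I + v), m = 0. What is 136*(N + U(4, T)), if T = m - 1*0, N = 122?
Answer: 16728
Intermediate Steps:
T = 0 (T = 0 - 1*0 = 0 + 0 = 0)
U(v, I) = -3 + (I + v)²/4 (U(v, I) = -3 + ((v + I)*(I + v))/4 = -3 + ((I + v)*(I + v))/4 = -3 + (I + v)²/4)
136*(N + U(4, T)) = 136*(122 + (-3 + (0 + 4)²/4)) = 136*(122 + (-3 + (¼)*4²)) = 136*(122 + (-3 + (¼)*16)) = 136*(122 + (-3 + 4)) = 136*(122 + 1) = 136*123 = 16728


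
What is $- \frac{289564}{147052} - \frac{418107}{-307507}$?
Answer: $- \frac{6889871596}{11304879841} \approx -0.60946$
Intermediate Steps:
$- \frac{289564}{147052} - \frac{418107}{-307507} = \left(-289564\right) \frac{1}{147052} - - \frac{418107}{307507} = - \frac{72391}{36763} + \frac{418107}{307507} = - \frac{6889871596}{11304879841}$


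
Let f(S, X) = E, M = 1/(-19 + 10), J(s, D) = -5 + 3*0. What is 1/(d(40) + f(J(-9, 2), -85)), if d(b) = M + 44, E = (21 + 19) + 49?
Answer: 9/1196 ≈ 0.0075251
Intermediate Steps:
J(s, D) = -5 (J(s, D) = -5 + 0 = -5)
E = 89 (E = 40 + 49 = 89)
M = -⅑ (M = 1/(-9) = -⅑ ≈ -0.11111)
d(b) = 395/9 (d(b) = -⅑ + 44 = 395/9)
f(S, X) = 89
1/(d(40) + f(J(-9, 2), -85)) = 1/(395/9 + 89) = 1/(1196/9) = 9/1196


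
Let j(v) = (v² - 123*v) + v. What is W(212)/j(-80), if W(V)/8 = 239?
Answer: 239/2020 ≈ 0.11832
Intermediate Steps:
W(V) = 1912 (W(V) = 8*239 = 1912)
j(v) = v² - 122*v
W(212)/j(-80) = 1912/((-80*(-122 - 80))) = 1912/((-80*(-202))) = 1912/16160 = 1912*(1/16160) = 239/2020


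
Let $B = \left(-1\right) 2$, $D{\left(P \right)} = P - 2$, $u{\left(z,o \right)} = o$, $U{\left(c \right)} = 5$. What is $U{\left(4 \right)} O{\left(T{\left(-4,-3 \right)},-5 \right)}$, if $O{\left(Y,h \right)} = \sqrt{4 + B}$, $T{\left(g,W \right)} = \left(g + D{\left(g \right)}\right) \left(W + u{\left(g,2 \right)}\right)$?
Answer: $5 \sqrt{2} \approx 7.0711$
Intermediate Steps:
$D{\left(P \right)} = -2 + P$
$B = -2$
$T{\left(g,W \right)} = \left(-2 + 2 g\right) \left(2 + W\right)$ ($T{\left(g,W \right)} = \left(g + \left(-2 + g\right)\right) \left(W + 2\right) = \left(-2 + 2 g\right) \left(2 + W\right)$)
$O{\left(Y,h \right)} = \sqrt{2}$ ($O{\left(Y,h \right)} = \sqrt{4 - 2} = \sqrt{2}$)
$U{\left(4 \right)} O{\left(T{\left(-4,-3 \right)},-5 \right)} = 5 \sqrt{2}$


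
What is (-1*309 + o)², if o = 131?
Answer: 31684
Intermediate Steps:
(-1*309 + o)² = (-1*309 + 131)² = (-309 + 131)² = (-178)² = 31684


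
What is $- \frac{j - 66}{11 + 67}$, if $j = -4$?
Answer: $\frac{35}{39} \approx 0.89744$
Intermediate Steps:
$- \frac{j - 66}{11 + 67} = - \frac{-4 - 66}{11 + 67} = - \frac{-70}{78} = \left(-1\right) \left(- \frac{35}{39}\right) = \frac{35}{39}$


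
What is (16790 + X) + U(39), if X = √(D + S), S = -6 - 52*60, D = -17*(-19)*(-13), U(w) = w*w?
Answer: 18311 + 5*I*√293 ≈ 18311.0 + 85.586*I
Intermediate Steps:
U(w) = w²
D = -4199 (D = 323*(-13) = -4199)
S = -3126 (S = -6 - 3120 = -3126)
X = 5*I*√293 (X = √(-4199 - 3126) = √(-7325) = 5*I*√293 ≈ 85.586*I)
(16790 + X) + U(39) = (16790 + 5*I*√293) + 39² = (16790 + 5*I*√293) + 1521 = 18311 + 5*I*√293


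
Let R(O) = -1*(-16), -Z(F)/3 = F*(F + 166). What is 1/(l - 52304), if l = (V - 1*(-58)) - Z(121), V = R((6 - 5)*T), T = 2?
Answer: 1/51951 ≈ 1.9249e-5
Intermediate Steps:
Z(F) = -3*F*(166 + F) (Z(F) = -3*F*(F + 166) = -3*F*(166 + F))
R(O) = 16
V = 16
l = 104255 (l = (16 - 1*(-58)) - (-3)*121*(166 + 121) = (16 + 58) - (-3)*121*287 = 74 - 1*(-104181) = 74 + 104181 = 104255)
1/(l - 52304) = 1/(104255 - 52304) = 1/51951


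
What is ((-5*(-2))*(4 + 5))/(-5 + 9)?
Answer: 45/2 ≈ 22.500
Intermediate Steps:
((-5*(-2))*(4 + 5))/(-5 + 9) = (10*9)/4 = 90*(¼) = 45/2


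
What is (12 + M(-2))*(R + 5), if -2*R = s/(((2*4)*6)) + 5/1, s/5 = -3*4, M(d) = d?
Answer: 125/4 ≈ 31.250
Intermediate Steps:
s = -60 (s = 5*(-3*4) = 5*(-12) = -60)
R = -15/8 (R = -(-60/((2*4)*6) + 5/1)/2 = -(-60/(8*6) + 5*1)/2 = -(-60/48 + 5)/2 = -(-60*1/48 + 5)/2 = -(-5/4 + 5)/2 = -½*15/4 = -15/8 ≈ -1.8750)
(12 + M(-2))*(R + 5) = (12 - 2)*(-15/8 + 5) = 10*(25/8) = 125/4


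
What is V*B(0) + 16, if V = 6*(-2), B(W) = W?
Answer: 16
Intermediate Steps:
V = -12
V*B(0) + 16 = -12*0 + 16 = 0 + 16 = 16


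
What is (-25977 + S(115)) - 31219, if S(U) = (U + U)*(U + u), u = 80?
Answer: -12346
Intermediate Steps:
S(U) = 2*U*(80 + U) (S(U) = (U + U)*(U + 80) = (2*U)*(80 + U) = 2*U*(80 + U))
(-25977 + S(115)) - 31219 = (-25977 + 2*115*(80 + 115)) - 31219 = (-25977 + 2*115*195) - 31219 = (-25977 + 44850) - 31219 = 18873 - 31219 = -12346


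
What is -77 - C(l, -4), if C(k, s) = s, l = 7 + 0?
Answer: -73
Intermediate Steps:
l = 7
-77 - C(l, -4) = -77 - 1*(-4) = -77 + 4 = -73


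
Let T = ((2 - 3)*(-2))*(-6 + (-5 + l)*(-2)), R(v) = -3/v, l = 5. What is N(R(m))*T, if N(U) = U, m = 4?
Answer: 9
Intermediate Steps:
T = -12 (T = ((2 - 3)*(-2))*(-6 + (-5 + 5)*(-2)) = (-1*(-2))*(-6 + 0*(-2)) = 2*(-6 + 0) = 2*(-6) = -12)
N(R(m))*T = -3/4*(-12) = 9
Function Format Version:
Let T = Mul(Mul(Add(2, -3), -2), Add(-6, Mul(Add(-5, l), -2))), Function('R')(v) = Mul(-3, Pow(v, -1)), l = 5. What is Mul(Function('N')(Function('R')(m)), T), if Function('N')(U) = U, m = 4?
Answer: 9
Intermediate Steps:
T = -12 (T = Mul(Mul(Add(2, -3), -2), Add(-6, Mul(Add(-5, 5), -2))) = Mul(Mul(-1, -2), Add(-6, Mul(0, -2))) = Mul(2, Add(-6, 0)) = Mul(2, -6) = -12)
Mul(Function('N')(Function('R')(m)), T) = Mul(Mul(-3, Pow(4, -1)), -12) = Mul(Mul(-3, Rational(1, 4)), -12) = Mul(Rational(-3, 4), -12) = 9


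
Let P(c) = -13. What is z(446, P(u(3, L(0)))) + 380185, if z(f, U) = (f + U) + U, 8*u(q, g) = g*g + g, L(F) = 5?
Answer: 380605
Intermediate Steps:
u(q, g) = g/8 + g²/8 (u(q, g) = (g*g + g)/8 = (g² + g)/8 = (g + g²)/8 = g/8 + g²/8)
z(f, U) = f + 2*U (z(f, U) = (U + f) + U = f + 2*U)
z(446, P(u(3, L(0)))) + 380185 = (446 + 2*(-13)) + 380185 = (446 - 26) + 380185 = 420 + 380185 = 380605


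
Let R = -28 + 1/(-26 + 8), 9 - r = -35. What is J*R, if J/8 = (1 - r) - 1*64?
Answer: 216140/9 ≈ 24016.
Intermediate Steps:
r = 44 (r = 9 - 1*(-35) = 9 + 35 = 44)
J = -856 (J = 8*((1 - 1*44) - 1*64) = 8*((1 - 44) - 64) = 8*(-43 - 64) = 8*(-107) = -856)
R = -505/18 (R = -28 + 1/(-18) = -28 - 1/18 = -505/18 ≈ -28.056)
J*R = -856*(-505/18) = 216140/9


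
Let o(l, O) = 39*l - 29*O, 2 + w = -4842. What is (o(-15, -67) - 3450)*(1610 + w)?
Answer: 6765528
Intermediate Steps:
w = -4844 (w = -2 - 4842 = -4844)
o(l, O) = -29*O + 39*l
(o(-15, -67) - 3450)*(1610 + w) = ((-29*(-67) + 39*(-15)) - 3450)*(1610 - 4844) = ((1943 - 585) - 3450)*(-3234) = (1358 - 3450)*(-3234) = -2092*(-3234) = 6765528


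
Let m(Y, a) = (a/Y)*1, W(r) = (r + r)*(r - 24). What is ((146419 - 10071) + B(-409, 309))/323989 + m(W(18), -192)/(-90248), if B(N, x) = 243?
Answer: 13867623650/32894279181 ≈ 0.42158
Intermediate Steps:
W(r) = 2*r*(-24 + r) (W(r) = (2*r)*(-24 + r) = 2*r*(-24 + r))
m(Y, a) = a/Y
((146419 - 10071) + B(-409, 309))/323989 + m(W(18), -192)/(-90248) = ((146419 - 10071) + 243)/323989 - 192*1/(36*(-24 + 18))/(-90248) = (136348 + 243)*(1/323989) - 192/(2*18*(-6))*(-1/90248) = 136591*(1/323989) - 192/(-216)*(-1/90248) = 136591/323989 - 192*(-1/216)*(-1/90248) = 136591/323989 + (8/9)*(-1/90248) = 136591/323989 - 1/101529 = 13867623650/32894279181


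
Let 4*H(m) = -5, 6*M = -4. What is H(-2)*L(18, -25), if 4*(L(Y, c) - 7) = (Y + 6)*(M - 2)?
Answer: 45/4 ≈ 11.250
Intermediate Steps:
M = -⅔ (M = (⅙)*(-4) = -⅔ ≈ -0.66667)
L(Y, c) = 3 - 2*Y/3 (L(Y, c) = 7 + ((Y + 6)*(-⅔ - 2))/4 = 7 + ((6 + Y)*(-8/3))/4 = 7 + (-16 - 8*Y/3)/4 = 7 + (-4 - 2*Y/3) = 3 - 2*Y/3)
H(m) = -5/4 (H(m) = (¼)*(-5) = -5/4)
H(-2)*L(18, -25) = -5*(3 - ⅔*18)/4 = -5*(3 - 12)/4 = -5/4*(-9) = 45/4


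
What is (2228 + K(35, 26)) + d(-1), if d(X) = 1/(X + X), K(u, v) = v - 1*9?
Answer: 4489/2 ≈ 2244.5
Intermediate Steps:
K(u, v) = -9 + v (K(u, v) = v - 9 = -9 + v)
d(X) = 1/(2*X)
(2228 + K(35, 26)) + d(-1) = (2228 + (-9 + 26)) + (½)/(-1) = (2228 + 17) + (½)*(-1) = 2245 - ½ = 4489/2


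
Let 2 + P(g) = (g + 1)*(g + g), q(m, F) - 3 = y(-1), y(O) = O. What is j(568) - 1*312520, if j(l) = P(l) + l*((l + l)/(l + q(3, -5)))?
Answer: 95473294/285 ≈ 3.3499e+5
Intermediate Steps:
q(m, F) = 2 (q(m, F) = 3 - 1 = 2)
P(g) = -2 + 2*g*(1 + g) (P(g) = -2 + (g + 1)*(g + g) = -2 + (1 + g)*(2*g) = -2 + 2*g*(1 + g))
j(l) = -2 + 2*l + 2*l² + 2*l²/(2 + l) (j(l) = (-2 + 2*l + 2*l²) + l*((l + l)/(l + 2)) = (-2 + 2*l + 2*l²) + l*((2*l)/(2 + l)) = (-2 + 2*l + 2*l²) + l*(2*l/(2 + l)) = (-2 + 2*l + 2*l²) + 2*l²/(2 + l) = -2 + 2*l + 2*l² + 2*l²/(2 + l))
j(568) - 1*312520 = 2*(-2 + 568 + 568³ + 4*568²)/(2 + 568) - 1*312520 = 2*(-2 + 568 + 183250432 + 4*322624)/570 - 312520 = 2*(1/570)*(-2 + 568 + 183250432 + 1290496) - 312520 = 2*(1/570)*184541494 - 312520 = 184541494/285 - 312520 = 95473294/285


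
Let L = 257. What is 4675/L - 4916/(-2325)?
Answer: 12132787/597525 ≈ 20.305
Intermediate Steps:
4675/L - 4916/(-2325) = 4675/257 - 4916/(-2325) = 4675*(1/257) - 4916*(-1/2325) = 4675/257 + 4916/2325 = 12132787/597525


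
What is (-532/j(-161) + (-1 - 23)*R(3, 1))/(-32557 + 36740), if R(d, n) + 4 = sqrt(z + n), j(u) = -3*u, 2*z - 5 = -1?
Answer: 6548/288627 - 24*sqrt(3)/4183 ≈ 0.012749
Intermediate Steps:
z = 2 (z = 5/2 + (1/2)*(-1) = 5/2 - 1/2 = 2)
R(d, n) = -4 + sqrt(2 + n)
(-532/j(-161) + (-1 - 23)*R(3, 1))/(-32557 + 36740) = (-532/((-3*(-161))) + (-1 - 23)*(-4 + sqrt(2 + 1)))/(-32557 + 36740) = (-532/483 - 24*(-4 + sqrt(3)))/4183 = (-532*1/483 + (96 - 24*sqrt(3)))*(1/4183) = (-76/69 + (96 - 24*sqrt(3)))*(1/4183) = (6548/69 - 24*sqrt(3))*(1/4183) = 6548/288627 - 24*sqrt(3)/4183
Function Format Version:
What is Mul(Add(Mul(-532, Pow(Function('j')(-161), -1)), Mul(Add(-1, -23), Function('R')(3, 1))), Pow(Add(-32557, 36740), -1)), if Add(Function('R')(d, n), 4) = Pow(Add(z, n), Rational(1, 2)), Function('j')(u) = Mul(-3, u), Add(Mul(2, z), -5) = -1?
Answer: Add(Rational(6548, 288627), Mul(Rational(-24, 4183), Pow(3, Rational(1, 2)))) ≈ 0.012749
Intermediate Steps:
z = 2 (z = Add(Rational(5, 2), Mul(Rational(1, 2), -1)) = Add(Rational(5, 2), Rational(-1, 2)) = 2)
Function('R')(d, n) = Add(-4, Pow(Add(2, n), Rational(1, 2)))
Mul(Add(Mul(-532, Pow(Function('j')(-161), -1)), Mul(Add(-1, -23), Function('R')(3, 1))), Pow(Add(-32557, 36740), -1)) = Mul(Add(Mul(-532, Pow(Mul(-3, -161), -1)), Mul(Add(-1, -23), Add(-4, Pow(Add(2, 1), Rational(1, 2))))), Pow(Add(-32557, 36740), -1)) = Mul(Add(Mul(-532, Pow(483, -1)), Mul(-24, Add(-4, Pow(3, Rational(1, 2))))), Pow(4183, -1)) = Mul(Add(Mul(-532, Rational(1, 483)), Add(96, Mul(-24, Pow(3, Rational(1, 2))))), Rational(1, 4183)) = Mul(Add(Rational(-76, 69), Add(96, Mul(-24, Pow(3, Rational(1, 2))))), Rational(1, 4183)) = Mul(Add(Rational(6548, 69), Mul(-24, Pow(3, Rational(1, 2)))), Rational(1, 4183)) = Add(Rational(6548, 288627), Mul(Rational(-24, 4183), Pow(3, Rational(1, 2))))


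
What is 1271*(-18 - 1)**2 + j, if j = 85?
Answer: 458916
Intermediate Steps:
1271*(-18 - 1)**2 + j = 1271*(-18 - 1)**2 + 85 = 1271*(-19)**2 + 85 = 1271*361 + 85 = 458831 + 85 = 458916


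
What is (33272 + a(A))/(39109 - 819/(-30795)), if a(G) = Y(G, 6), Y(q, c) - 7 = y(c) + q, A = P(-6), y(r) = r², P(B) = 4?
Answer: 342019535/401454158 ≈ 0.85195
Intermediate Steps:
A = 4
Y(q, c) = 7 + q + c² (Y(q, c) = 7 + (c² + q) = 7 + (q + c²) = 7 + q + c²)
a(G) = 43 + G (a(G) = 7 + G + 6² = 7 + G + 36 = 43 + G)
(33272 + a(A))/(39109 - 819/(-30795)) = (33272 + (43 + 4))/(39109 - 819/(-30795)) = (33272 + 47)/(39109 - 819*(-1/30795)) = 33319/(39109 + 273/10265) = 33319/(401454158/10265) = 33319*(10265/401454158) = 342019535/401454158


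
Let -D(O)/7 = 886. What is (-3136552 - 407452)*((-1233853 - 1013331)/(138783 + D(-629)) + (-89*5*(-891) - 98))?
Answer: -186246140758165892/132581 ≈ -1.4048e+12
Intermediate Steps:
D(O) = -6202 (D(O) = -7*886 = -6202)
(-3136552 - 407452)*((-1233853 - 1013331)/(138783 + D(-629)) + (-89*5*(-891) - 98)) = (-3136552 - 407452)*((-1233853 - 1013331)/(138783 - 6202) + (-89*5*(-891) - 98)) = -3544004*(-2247184/132581 + (-445*(-891) - 98)) = -3544004*(-2247184*1/132581 + (396495 - 98)) = -3544004*(-2247184/132581 + 396397) = -3544004*52552463473/132581 = -186246140758165892/132581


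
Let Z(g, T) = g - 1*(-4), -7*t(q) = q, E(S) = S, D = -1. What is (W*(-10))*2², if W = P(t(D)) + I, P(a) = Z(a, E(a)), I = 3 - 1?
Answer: -1720/7 ≈ -245.71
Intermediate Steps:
t(q) = -q/7
Z(g, T) = 4 + g (Z(g, T) = g + 4 = 4 + g)
I = 2
P(a) = 4 + a
W = 43/7 (W = (4 - ⅐*(-1)) + 2 = (4 + ⅐) + 2 = 29/7 + 2 = 43/7 ≈ 6.1429)
(W*(-10))*2² = ((43/7)*(-10))*2² = -430/7*4 = -1720/7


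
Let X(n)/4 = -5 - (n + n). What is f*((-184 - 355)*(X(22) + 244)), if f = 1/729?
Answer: -8624/243 ≈ -35.490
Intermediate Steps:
f = 1/729 ≈ 0.0013717
X(n) = -20 - 8*n (X(n) = 4*(-5 - (n + n)) = 4*(-5 - 2*n) = -20 - 8*n)
f*((-184 - 355)*(X(22) + 244)) = ((-184 - 355)*((-20 - 8*22) + 244))/729 = (-539*((-20 - 176) + 244))/729 = (-539*(-196 + 244))/729 = (-539*48)/729 = (1/729)*(-25872) = -8624/243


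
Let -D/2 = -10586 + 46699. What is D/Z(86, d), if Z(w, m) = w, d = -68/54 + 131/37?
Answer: -36113/43 ≈ -839.84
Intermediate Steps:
d = 2279/999 (d = -68*1/54 + 131*(1/37) = -34/27 + 131/37 = 2279/999 ≈ 2.2813)
D = -72226 (D = -2*(-10586 + 46699) = -2*36113 = -72226)
D/Z(86, d) = -72226/86 = -72226*1/86 = -36113/43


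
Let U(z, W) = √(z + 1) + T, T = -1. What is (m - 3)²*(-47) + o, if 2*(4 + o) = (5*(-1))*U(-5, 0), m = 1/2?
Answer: -1181/4 - 5*I ≈ -295.25 - 5.0*I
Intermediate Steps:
m = ½ ≈ 0.50000
U(z, W) = -1 + √(1 + z) (U(z, W) = √(z + 1) - 1 = √(1 + z) - 1 = -1 + √(1 + z))
o = -3/2 - 5*I (o = -4 + ((5*(-1))*(-1 + √(1 - 5)))/2 = -4 + (-5*(-1 + √(-4)))/2 = -4 + (-5*(-1 + 2*I))/2 = -4 + (5 - 10*I)/2 = -4 + (5/2 - 5*I) = -3/2 - 5*I ≈ -1.5 - 5.0*I)
(m - 3)²*(-47) + o = (½ - 3)²*(-47) + (-3/2 - 5*I) = (-5/2)²*(-47) + (-3/2 - 5*I) = (25/4)*(-47) + (-3/2 - 5*I) = -1175/4 + (-3/2 - 5*I) = -1181/4 - 5*I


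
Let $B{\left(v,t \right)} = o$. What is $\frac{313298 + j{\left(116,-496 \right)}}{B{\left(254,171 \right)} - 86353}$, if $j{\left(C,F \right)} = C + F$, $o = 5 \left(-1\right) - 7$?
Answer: $- \frac{312918}{86365} \approx -3.6232$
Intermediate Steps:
$o = -12$ ($o = -5 - 7 = -12$)
$B{\left(v,t \right)} = -12$
$\frac{313298 + j{\left(116,-496 \right)}}{B{\left(254,171 \right)} - 86353} = \frac{313298 + \left(116 - 496\right)}{-12 - 86353} = \frac{313298 - 380}{-86365} = 312918 \left(- \frac{1}{86365}\right) = - \frac{312918}{86365}$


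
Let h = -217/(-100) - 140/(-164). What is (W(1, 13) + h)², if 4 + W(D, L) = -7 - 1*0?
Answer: 1069486209/16810000 ≈ 63.622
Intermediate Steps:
W(D, L) = -11 (W(D, L) = -4 + (-7 - 1*0) = -4 + (-7 + 0) = -4 - 7 = -11)
h = 12397/4100 (h = -217*(-1/100) - 140*(-1/164) = 217/100 + 35/41 = 12397/4100 ≈ 3.0237)
(W(1, 13) + h)² = (-11 + 12397/4100)² = (-32703/4100)² = 1069486209/16810000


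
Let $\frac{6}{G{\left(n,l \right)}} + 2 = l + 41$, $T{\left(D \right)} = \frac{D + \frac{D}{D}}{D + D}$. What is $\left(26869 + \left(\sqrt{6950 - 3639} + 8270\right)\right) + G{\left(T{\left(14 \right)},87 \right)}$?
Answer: $\frac{737920}{21} + \sqrt{3311} \approx 35197.0$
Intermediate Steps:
$T{\left(D \right)} = \frac{1 + D}{2 D}$ ($T{\left(D \right)} = \frac{D + 1}{2 D} = \left(1 + D\right) \frac{1}{2 D} = \frac{1 + D}{2 D}$)
$G{\left(n,l \right)} = \frac{6}{39 + l}$ ($G{\left(n,l \right)} = \frac{6}{-2 + \left(l + 41\right)} = \frac{6}{-2 + \left(41 + l\right)} = \frac{6}{39 + l}$)
$\left(26869 + \left(\sqrt{6950 - 3639} + 8270\right)\right) + G{\left(T{\left(14 \right)},87 \right)} = \left(26869 + \left(\sqrt{6950 - 3639} + 8270\right)\right) + \frac{6}{39 + 87} = \left(26869 + \left(\sqrt{3311} + 8270\right)\right) + \frac{6}{126} = \left(26869 + \left(8270 + \sqrt{3311}\right)\right) + 6 \cdot \frac{1}{126} = \left(35139 + \sqrt{3311}\right) + \frac{1}{21} = \frac{737920}{21} + \sqrt{3311}$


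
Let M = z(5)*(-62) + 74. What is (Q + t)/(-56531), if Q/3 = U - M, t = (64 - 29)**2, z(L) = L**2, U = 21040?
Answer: -68773/56531 ≈ -1.2166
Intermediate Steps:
M = -1476 (M = 5**2*(-62) + 74 = 25*(-62) + 74 = -1550 + 74 = -1476)
t = 1225 (t = 35**2 = 1225)
Q = 67548 (Q = 3*(21040 - 1*(-1476)) = 3*(21040 + 1476) = 3*22516 = 67548)
(Q + t)/(-56531) = (67548 + 1225)/(-56531) = 68773*(-1/56531) = -68773/56531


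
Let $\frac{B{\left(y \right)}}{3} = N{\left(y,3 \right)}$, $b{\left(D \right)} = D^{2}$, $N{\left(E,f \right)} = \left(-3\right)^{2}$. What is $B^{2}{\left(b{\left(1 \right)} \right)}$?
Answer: $729$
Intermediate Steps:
$N{\left(E,f \right)} = 9$
$B{\left(y \right)} = 27$ ($B{\left(y \right)} = 3 \cdot 9 = 27$)
$B^{2}{\left(b{\left(1 \right)} \right)} = 27^{2} = 729$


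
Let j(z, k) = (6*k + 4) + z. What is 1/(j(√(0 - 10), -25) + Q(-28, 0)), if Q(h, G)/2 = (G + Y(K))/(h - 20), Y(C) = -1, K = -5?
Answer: -84072/12276769 - 576*I*√10/12276769 ≈ -0.0068481 - 0.00014837*I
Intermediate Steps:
Q(h, G) = 2*(-1 + G)/(-20 + h) (Q(h, G) = 2*((G - 1)/(h - 20)) = 2*((-1 + G)/(-20 + h)) = 2*(-1 + G)/(-20 + h))
j(z, k) = 4 + z + 6*k (j(z, k) = (4 + 6*k) + z = 4 + z + 6*k)
1/(j(√(0 - 10), -25) + Q(-28, 0)) = 1/((4 + √(0 - 10) + 6*(-25)) + 2*(-1 + 0)/(-20 - 28)) = 1/((4 + √(-10) - 150) + 2*(-1)/(-48)) = 1/((4 + I*√10 - 150) + 2*(-1/48)*(-1)) = 1/((-146 + I*√10) + 1/24) = 1/(-3503/24 + I*√10)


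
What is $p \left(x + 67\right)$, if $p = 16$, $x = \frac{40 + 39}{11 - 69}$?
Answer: $\frac{30456}{29} \approx 1050.2$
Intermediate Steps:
$x = - \frac{79}{58}$ ($x = \frac{79}{-58} = 79 \left(- \frac{1}{58}\right) = - \frac{79}{58} \approx -1.3621$)
$p \left(x + 67\right) = 16 \left(- \frac{79}{58} + 67\right) = 16 \cdot \frac{3807}{58} = \frac{30456}{29}$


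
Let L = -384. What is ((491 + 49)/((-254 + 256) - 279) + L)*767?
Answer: -81998436/277 ≈ -2.9602e+5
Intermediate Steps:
((491 + 49)/((-254 + 256) - 279) + L)*767 = ((491 + 49)/((-254 + 256) - 279) - 384)*767 = (540/(2 - 279) - 384)*767 = (540/(-277) - 384)*767 = (540*(-1/277) - 384)*767 = (-540/277 - 384)*767 = -106908/277*767 = -81998436/277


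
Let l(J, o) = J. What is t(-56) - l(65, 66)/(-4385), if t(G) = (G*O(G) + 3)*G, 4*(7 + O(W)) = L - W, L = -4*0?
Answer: 19104581/877 ≈ 21784.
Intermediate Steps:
L = 0
O(W) = -7 - W/4 (O(W) = -7 + (0 - W)/4 = -7 + (-W)/4 = -7 - W/4)
t(G) = G*(3 + G*(-7 - G/4)) (t(G) = (G*(-7 - G/4) + 3)*G = (3 + G*(-7 - G/4))*G = G*(3 + G*(-7 - G/4)))
t(-56) - l(65, 66)/(-4385) = -1/4*(-56)*(-12 - 56*(28 - 56)) - 65/(-4385) = -1/4*(-56)*(-12 - 56*(-28)) - 65*(-1)/4385 = -1/4*(-56)*(-12 + 1568) - 1*(-13/877) = -1/4*(-56)*1556 + 13/877 = 21784 + 13/877 = 19104581/877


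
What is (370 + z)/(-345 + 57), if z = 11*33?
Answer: -733/288 ≈ -2.5451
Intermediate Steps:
z = 363
(370 + z)/(-345 + 57) = (370 + 363)/(-345 + 57) = 733/(-288) = 733*(-1/288) = -733/288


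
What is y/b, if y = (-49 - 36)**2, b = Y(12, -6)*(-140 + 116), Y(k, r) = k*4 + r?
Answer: -7225/1008 ≈ -7.1677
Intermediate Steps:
Y(k, r) = r + 4*k (Y(k, r) = 4*k + r = r + 4*k)
b = -1008 (b = (-6 + 4*12)*(-140 + 116) = (-6 + 48)*(-24) = 42*(-24) = -1008)
y = 7225 (y = (-85)**2 = 7225)
y/b = 7225/(-1008) = 7225*(-1/1008) = -7225/1008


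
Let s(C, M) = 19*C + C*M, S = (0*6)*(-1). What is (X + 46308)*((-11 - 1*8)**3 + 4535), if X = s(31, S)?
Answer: -108988628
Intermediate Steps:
S = 0 (S = 0*(-1) = 0)
X = 589 (X = 31*(19 + 0) = 31*19 = 589)
(X + 46308)*((-11 - 1*8)**3 + 4535) = (589 + 46308)*((-11 - 1*8)**3 + 4535) = 46897*((-11 - 8)**3 + 4535) = 46897*((-19)**3 + 4535) = 46897*(-6859 + 4535) = 46897*(-2324) = -108988628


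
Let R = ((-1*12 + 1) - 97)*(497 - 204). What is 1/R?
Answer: -1/31644 ≈ -3.1602e-5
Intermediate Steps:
R = -31644 (R = ((-12 + 1) - 97)*293 = (-11 - 97)*293 = -108*293 = -31644)
1/R = 1/(-31644) = -1/31644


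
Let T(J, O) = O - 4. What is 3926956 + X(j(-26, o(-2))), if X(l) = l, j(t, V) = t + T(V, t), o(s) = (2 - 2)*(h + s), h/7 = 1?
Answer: 3926900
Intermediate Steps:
h = 7 (h = 7*1 = 7)
T(J, O) = -4 + O
o(s) = 0 (o(s) = (2 - 2)*(7 + s) = 0*(7 + s) = 0)
j(t, V) = -4 + 2*t (j(t, V) = t + (-4 + t) = -4 + 2*t)
3926956 + X(j(-26, o(-2))) = 3926956 + (-4 + 2*(-26)) = 3926956 + (-4 - 52) = 3926956 - 56 = 3926900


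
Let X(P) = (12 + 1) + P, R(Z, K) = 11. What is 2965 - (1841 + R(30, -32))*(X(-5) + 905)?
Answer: -1687911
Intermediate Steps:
X(P) = 13 + P
2965 - (1841 + R(30, -32))*(X(-5) + 905) = 2965 - (1841 + 11)*((13 - 5) + 905) = 2965 - 1852*(8 + 905) = 2965 - 1852*913 = 2965 - 1*1690876 = 2965 - 1690876 = -1687911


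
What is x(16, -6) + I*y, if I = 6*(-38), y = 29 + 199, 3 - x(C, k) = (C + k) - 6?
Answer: -51985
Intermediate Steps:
x(C, k) = 9 - C - k (x(C, k) = 3 - ((C + k) - 6) = 3 - (-6 + C + k) = 3 + (6 - C - k) = 9 - C - k)
y = 228
I = -228
x(16, -6) + I*y = (9 - 1*16 - 1*(-6)) - 228*228 = (9 - 16 + 6) - 51984 = -1 - 51984 = -51985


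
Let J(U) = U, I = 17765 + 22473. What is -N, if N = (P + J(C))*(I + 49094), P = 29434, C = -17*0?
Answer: -2629398088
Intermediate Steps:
I = 40238
C = 0
N = 2629398088 (N = (29434 + 0)*(40238 + 49094) = 29434*89332 = 2629398088)
-N = -1*2629398088 = -2629398088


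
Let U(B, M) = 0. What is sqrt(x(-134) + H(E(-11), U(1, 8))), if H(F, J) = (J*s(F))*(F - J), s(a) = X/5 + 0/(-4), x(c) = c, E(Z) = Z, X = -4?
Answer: I*sqrt(134) ≈ 11.576*I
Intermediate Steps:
s(a) = -4/5 (s(a) = -4/5 + 0/(-4) = -4*1/5 + 0*(-1/4) = -4/5 + 0 = -4/5)
H(F, J) = -4*J*(F - J)/5 (H(F, J) = (J*(-4/5))*(F - J) = (-4*J/5)*(F - J) = -4*J*(F - J)/5)
sqrt(x(-134) + H(E(-11), U(1, 8))) = sqrt(-134 + (4/5)*0*(0 - 1*(-11))) = sqrt(-134 + (4/5)*0*(0 + 11)) = sqrt(-134 + (4/5)*0*11) = sqrt(-134 + 0) = sqrt(-134) = I*sqrt(134)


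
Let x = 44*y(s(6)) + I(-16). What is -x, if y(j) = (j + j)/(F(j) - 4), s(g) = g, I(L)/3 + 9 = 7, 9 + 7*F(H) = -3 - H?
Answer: 1986/23 ≈ 86.348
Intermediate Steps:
F(H) = -12/7 - H/7 (F(H) = -9/7 + (-3 - H)/7 = -9/7 + (-3/7 - H/7) = -12/7 - H/7)
I(L) = -6 (I(L) = -27 + 3*7 = -27 + 21 = -6)
y(j) = 2*j/(-40/7 - j/7) (y(j) = (j + j)/((-12/7 - j/7) - 4) = (2*j)/(-40/7 - j/7) = 2*j/(-40/7 - j/7))
x = -1986/23 (x = 44*(-14*6/(40 + 6)) - 6 = 44*(-14*6/46) - 6 = 44*(-14*6*1/46) - 6 = 44*(-42/23) - 6 = -1848/23 - 6 = -1986/23 ≈ -86.348)
-x = -1*(-1986/23) = 1986/23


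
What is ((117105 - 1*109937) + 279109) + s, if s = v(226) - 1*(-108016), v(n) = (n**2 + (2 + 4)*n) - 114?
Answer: 446611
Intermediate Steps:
v(n) = -114 + n**2 + 6*n (v(n) = (n**2 + 6*n) - 114 = -114 + n**2 + 6*n)
s = 160334 (s = (-114 + 226**2 + 6*226) - 1*(-108016) = (-114 + 51076 + 1356) + 108016 = 52318 + 108016 = 160334)
((117105 - 1*109937) + 279109) + s = ((117105 - 1*109937) + 279109) + 160334 = ((117105 - 109937) + 279109) + 160334 = (7168 + 279109) + 160334 = 286277 + 160334 = 446611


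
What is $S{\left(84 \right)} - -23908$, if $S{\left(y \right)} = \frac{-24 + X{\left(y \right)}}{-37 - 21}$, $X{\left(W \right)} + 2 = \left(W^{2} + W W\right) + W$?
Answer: $\frac{686247}{29} \approx 23664.0$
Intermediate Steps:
$X{\left(W \right)} = -2 + W + 2 W^{2}$ ($X{\left(W \right)} = -2 + \left(\left(W^{2} + W W\right) + W\right) = -2 + \left(\left(W^{2} + W^{2}\right) + W\right) = -2 + \left(2 W^{2} + W\right) = -2 + \left(W + 2 W^{2}\right) = -2 + W + 2 W^{2}$)
$S{\left(y \right)} = \frac{13}{29} - \frac{y^{2}}{29} - \frac{y}{58}$ ($S{\left(y \right)} = \frac{-24 + \left(-2 + y + 2 y^{2}\right)}{-37 - 21} = \frac{-26 + y + 2 y^{2}}{-58} = \left(-26 + y + 2 y^{2}\right) \left(- \frac{1}{58}\right) = \frac{13}{29} - \frac{y^{2}}{29} - \frac{y}{58}$)
$S{\left(84 \right)} - -23908 = \left(\frac{13}{29} - \frac{84^{2}}{29} - \frac{42}{29}\right) - -23908 = \left(\frac{13}{29} - \frac{7056}{29} - \frac{42}{29}\right) + 23908 = - \frac{7085}{29} + 23908 = \frac{686247}{29}$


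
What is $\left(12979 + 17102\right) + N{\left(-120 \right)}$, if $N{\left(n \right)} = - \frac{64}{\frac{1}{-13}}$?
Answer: $30913$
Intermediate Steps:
$N{\left(n \right)} = 832$ ($N{\left(n \right)} = - \frac{64}{- \frac{1}{13}} = \left(-64\right) \left(-13\right) = 832$)
$\left(12979 + 17102\right) + N{\left(-120 \right)} = \left(12979 + 17102\right) + 832 = 30081 + 832 = 30913$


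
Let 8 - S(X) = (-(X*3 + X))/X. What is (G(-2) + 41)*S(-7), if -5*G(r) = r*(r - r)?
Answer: 492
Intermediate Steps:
G(r) = 0 (G(r) = -r*(r - r)/5 = -r*0/5 = -1/5*0 = 0)
S(X) = 12 (S(X) = 8 - (-(X*3 + X))/X = 8 - (-(3*X + X))/X = 8 - (-4*X)/X = 8 - 1*(-4) = 8 + 4 = 12)
(G(-2) + 41)*S(-7) = (0 + 41)*12 = 41*12 = 492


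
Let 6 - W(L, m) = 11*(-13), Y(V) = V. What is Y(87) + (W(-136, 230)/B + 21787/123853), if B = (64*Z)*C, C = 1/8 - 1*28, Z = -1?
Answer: 19280298529/220953752 ≈ 87.259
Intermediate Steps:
W(L, m) = 149 (W(L, m) = 6 - 11*(-13) = 6 - 1*(-143) = 6 + 143 = 149)
C = -223/8 (C = 1*(⅛) - 28 = ⅛ - 28 = -223/8 ≈ -27.875)
B = 1784 (B = (64*(-1))*(-223/8) = -64*(-223/8) = 1784)
Y(87) + (W(-136, 230)/B + 21787/123853) = 87 + (149/1784 + 21787/123853) = 87 + 57322105/220953752 = 19280298529/220953752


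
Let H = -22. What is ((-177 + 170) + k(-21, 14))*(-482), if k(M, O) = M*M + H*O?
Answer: -60732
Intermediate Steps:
k(M, O) = M² - 22*O (k(M, O) = M*M - 22*O = M² - 22*O)
((-177 + 170) + k(-21, 14))*(-482) = ((-177 + 170) + ((-21)² - 22*14))*(-482) = (-7 + (441 - 308))*(-482) = (-7 + 133)*(-482) = 126*(-482) = -60732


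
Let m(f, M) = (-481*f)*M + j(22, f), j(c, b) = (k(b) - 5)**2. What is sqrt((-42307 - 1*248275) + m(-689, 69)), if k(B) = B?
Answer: 5*sqrt(922331) ≈ 4801.9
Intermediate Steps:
j(c, b) = (-5 + b)**2 (j(c, b) = (b - 5)**2 = (-5 + b)**2)
m(f, M) = (-5 + f)**2 - 481*M*f (m(f, M) = (-481*f)*M + (-5 + f)**2 = -481*M*f + (-5 + f)**2 = (-5 + f)**2 - 481*M*f)
sqrt((-42307 - 1*248275) + m(-689, 69)) = sqrt((-42307 - 1*248275) + ((-5 - 689)**2 - 481*69*(-689))) = sqrt((-42307 - 248275) + ((-694)**2 + 22867221)) = sqrt(-290582 + (481636 + 22867221)) = sqrt(-290582 + 23348857) = sqrt(23058275) = 5*sqrt(922331)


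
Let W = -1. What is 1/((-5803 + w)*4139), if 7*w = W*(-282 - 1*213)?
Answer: -7/166081514 ≈ -4.2148e-8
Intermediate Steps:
w = 495/7 (w = (-(-282 - 1*213))/7 = (-(-282 - 213))/7 = (-1*(-495))/7 = (⅐)*495 = 495/7 ≈ 70.714)
1/((-5803 + w)*4139) = 1/((-5803 + 495/7)*4139) = (1/4139)/(-40126/7) = -7/40126*1/4139 = -7/166081514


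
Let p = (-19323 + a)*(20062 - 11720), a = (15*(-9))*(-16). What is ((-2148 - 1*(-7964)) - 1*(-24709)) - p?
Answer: 143204271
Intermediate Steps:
a = 2160 (a = -135*(-16) = 2160)
p = -143173746 (p = (-19323 + 2160)*(20062 - 11720) = -17163*8342 = -143173746)
((-2148 - 1*(-7964)) - 1*(-24709)) - p = ((-2148 - 1*(-7964)) - 1*(-24709)) - 1*(-143173746) = ((-2148 + 7964) + 24709) + 143173746 = (5816 + 24709) + 143173746 = 30525 + 143173746 = 143204271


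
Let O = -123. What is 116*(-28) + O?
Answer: -3371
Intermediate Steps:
116*(-28) + O = 116*(-28) - 123 = -3248 - 123 = -3371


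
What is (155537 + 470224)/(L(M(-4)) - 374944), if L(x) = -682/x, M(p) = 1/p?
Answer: -208587/124072 ≈ -1.6812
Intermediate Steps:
(155537 + 470224)/(L(M(-4)) - 374944) = (155537 + 470224)/(-682/(1/(-4)) - 374944) = 625761/(-682/(-¼) - 374944) = 625761/(-682*(-4) - 374944) = 625761/(2728 - 374944) = 625761/(-372216) = 625761*(-1/372216) = -208587/124072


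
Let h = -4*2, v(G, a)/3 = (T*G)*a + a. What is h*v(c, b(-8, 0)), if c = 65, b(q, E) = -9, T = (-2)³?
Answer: -112104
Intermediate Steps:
T = -8
v(G, a) = 3*a - 24*G*a (v(G, a) = 3*((-8*G)*a + a) = 3*(-8*G*a + a) = 3*(a - 8*G*a) = 3*a - 24*G*a)
h = -8
h*v(c, b(-8, 0)) = -24*(-9)*(1 - 8*65) = -24*(-9)*(1 - 520) = -24*(-9)*(-519) = -8*14013 = -112104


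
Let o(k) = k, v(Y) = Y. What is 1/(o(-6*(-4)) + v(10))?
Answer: 1/34 ≈ 0.029412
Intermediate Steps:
1/(o(-6*(-4)) + v(10)) = 1/(-6*(-4) + 10) = 1/(24 + 10) = 1/34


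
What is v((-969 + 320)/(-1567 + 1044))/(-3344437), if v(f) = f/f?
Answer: -1/3344437 ≈ -2.9900e-7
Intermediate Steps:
v(f) = 1
v((-969 + 320)/(-1567 + 1044))/(-3344437) = 1/(-3344437) = 1*(-1/3344437) = -1/3344437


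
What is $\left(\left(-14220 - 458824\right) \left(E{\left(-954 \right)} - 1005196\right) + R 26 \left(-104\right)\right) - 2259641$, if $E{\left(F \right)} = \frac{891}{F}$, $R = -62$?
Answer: $\frac{25201515181121}{53} \approx 4.755 \cdot 10^{11}$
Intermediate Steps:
$\left(\left(-14220 - 458824\right) \left(E{\left(-954 \right)} - 1005196\right) + R 26 \left(-104\right)\right) - 2259641 = \left(\left(-14220 - 458824\right) \left(\frac{891}{-954} - 1005196\right) + \left(-62\right) 26 \left(-104\right)\right) - 2259641 = \left(- 473044 \left(891 \left(- \frac{1}{954}\right) - 1005196\right) - -167648\right) - 2259641 = \left(- 473044 \left(- \frac{99}{106} - 1005196\right) + 167648\right) - 2259641 = \left(\left(-473044\right) \left(- \frac{106550875}{106}\right) + 167648\right) - 2259641 = \left(\frac{25201626056750}{53} + 167648\right) - 2259641 = \frac{25201634942094}{53} - 2259641 = \frac{25201515181121}{53}$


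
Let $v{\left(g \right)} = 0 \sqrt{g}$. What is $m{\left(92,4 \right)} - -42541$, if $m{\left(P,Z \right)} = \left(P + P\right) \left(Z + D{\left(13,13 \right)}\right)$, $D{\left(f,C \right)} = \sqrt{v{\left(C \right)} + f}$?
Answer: $43277 + 184 \sqrt{13} \approx 43940.0$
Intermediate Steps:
$v{\left(g \right)} = 0$
$D{\left(f,C \right)} = \sqrt{f}$ ($D{\left(f,C \right)} = \sqrt{0 + f} = \sqrt{f}$)
$m{\left(P,Z \right)} = 2 P \left(Z + \sqrt{13}\right)$ ($m{\left(P,Z \right)} = \left(P + P\right) \left(Z + \sqrt{13}\right) = 2 P \left(Z + \sqrt{13}\right)$)
$m{\left(92,4 \right)} - -42541 = 2 \cdot 92 \left(4 + \sqrt{13}\right) - -42541 = \left(736 + 184 \sqrt{13}\right) + 42541 = 43277 + 184 \sqrt{13}$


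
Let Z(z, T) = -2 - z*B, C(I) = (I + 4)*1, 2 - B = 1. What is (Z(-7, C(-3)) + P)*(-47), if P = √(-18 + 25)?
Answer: -235 - 47*√7 ≈ -359.35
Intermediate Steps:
B = 1 (B = 2 - 1*1 = 2 - 1 = 1)
C(I) = 4 + I (C(I) = (4 + I)*1 = 4 + I)
P = √7 ≈ 2.6458
Z(z, T) = -2 - z
(Z(-7, C(-3)) + P)*(-47) = ((-2 - 1*(-7)) + √7)*(-47) = ((-2 + 7) + √7)*(-47) = (5 + √7)*(-47) = -235 - 47*√7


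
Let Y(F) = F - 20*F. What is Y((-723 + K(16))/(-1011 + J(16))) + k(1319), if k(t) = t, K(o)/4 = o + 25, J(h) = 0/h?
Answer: 1322888/1011 ≈ 1308.5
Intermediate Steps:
J(h) = 0
K(o) = 100 + 4*o (K(o) = 4*(o + 25) = 4*(25 + o) = 100 + 4*o)
Y(F) = -19*F
Y((-723 + K(16))/(-1011 + J(16))) + k(1319) = -19*(-723 + (100 + 4*16))/(-1011 + 0) + 1319 = -19*(-723 + (100 + 64))/(-1011) + 1319 = -19*(-723 + 164)*(-1)/1011 + 1319 = -(-10621)*(-1)/1011 + 1319 = -19*559/1011 + 1319 = -10621/1011 + 1319 = 1322888/1011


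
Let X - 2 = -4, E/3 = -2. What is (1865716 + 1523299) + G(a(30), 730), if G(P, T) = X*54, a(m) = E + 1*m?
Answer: 3388907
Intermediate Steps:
E = -6 (E = 3*(-2) = -6)
X = -2 (X = 2 - 4 = -2)
a(m) = -6 + m (a(m) = -6 + 1*m = -6 + m)
G(P, T) = -108 (G(P, T) = -2*54 = -108)
(1865716 + 1523299) + G(a(30), 730) = (1865716 + 1523299) - 108 = 3389015 - 108 = 3388907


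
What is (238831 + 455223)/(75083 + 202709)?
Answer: 347027/138896 ≈ 2.4985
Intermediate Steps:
(238831 + 455223)/(75083 + 202709) = 694054/277792 = 694054*(1/277792) = 347027/138896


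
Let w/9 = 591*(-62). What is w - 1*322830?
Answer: -652608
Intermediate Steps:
w = -329778 (w = 9*(591*(-62)) = 9*(-36642) = -329778)
w - 1*322830 = -329778 - 1*322830 = -329778 - 322830 = -652608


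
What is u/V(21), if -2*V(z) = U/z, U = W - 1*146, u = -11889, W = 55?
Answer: -71334/13 ≈ -5487.2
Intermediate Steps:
U = -91 (U = 55 - 1*146 = 55 - 146 = -91)
V(z) = 91/(2*z) (V(z) = -(-91)/(2*z) = 91/(2*z))
u/V(21) = -11889/((91/2)/21) = -11889/((91/2)*(1/21)) = -11889/13/6 = -11889*6/13 = -71334/13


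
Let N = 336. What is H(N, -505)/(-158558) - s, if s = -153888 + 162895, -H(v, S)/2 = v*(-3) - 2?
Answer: -714066963/79279 ≈ -9007.0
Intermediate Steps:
H(v, S) = 4 + 6*v (H(v, S) = -2*(v*(-3) - 2) = -2*(-3*v - 2) = -2*(-2 - 3*v) = 4 + 6*v)
s = 9007
H(N, -505)/(-158558) - s = (4 + 6*336)/(-158558) - 1*9007 = (4 + 2016)*(-1/158558) - 9007 = 2020*(-1/158558) - 9007 = -1010/79279 - 9007 = -714066963/79279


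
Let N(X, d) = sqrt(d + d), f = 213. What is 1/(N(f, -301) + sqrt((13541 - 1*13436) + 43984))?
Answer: 1/(sqrt(44089) + I*sqrt(602)) ≈ 0.0046983 - 0.00054901*I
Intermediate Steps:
N(X, d) = sqrt(2)*sqrt(d) (N(X, d) = sqrt(2*d) = sqrt(2)*sqrt(d))
1/(N(f, -301) + sqrt((13541 - 1*13436) + 43984)) = 1/(sqrt(2)*sqrt(-301) + sqrt((13541 - 1*13436) + 43984)) = 1/(sqrt(2)*(I*sqrt(301)) + sqrt((13541 - 13436) + 43984)) = 1/(I*sqrt(602) + sqrt(105 + 43984)) = 1/(I*sqrt(602) + sqrt(44089)) = 1/(sqrt(44089) + I*sqrt(602))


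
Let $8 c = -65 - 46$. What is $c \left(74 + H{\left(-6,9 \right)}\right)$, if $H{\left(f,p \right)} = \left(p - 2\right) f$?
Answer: $-444$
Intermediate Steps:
$H{\left(f,p \right)} = f \left(-2 + p\right)$ ($H{\left(f,p \right)} = \left(-2 + p\right) f = f \left(-2 + p\right)$)
$c = - \frac{111}{8}$ ($c = \frac{-65 - 46}{8} = \frac{1}{8} \left(-111\right) = - \frac{111}{8} \approx -13.875$)
$c \left(74 + H{\left(-6,9 \right)}\right) = - \frac{111 \left(74 - 6 \left(-2 + 9\right)\right)}{8} = - \frac{111 \left(74 - 42\right)}{8} = \left(- \frac{111}{8}\right) 32 = -444$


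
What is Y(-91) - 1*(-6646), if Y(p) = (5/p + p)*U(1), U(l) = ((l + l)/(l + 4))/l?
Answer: 3007358/455 ≈ 6609.6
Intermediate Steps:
U(l) = 2/(4 + l) (U(l) = ((2*l)/(4 + l))/l = (2*l/(4 + l))/l = 2/(4 + l))
Y(p) = 2/p + 2*p/5 (Y(p) = (5/p + p)*(2/(4 + 1)) = (p + 5/p)*(2/5) = (p + 5/p)*(2*(⅕)) = (p + 5/p)*(⅖) = 2/p + 2*p/5)
Y(-91) - 1*(-6646) = (2/(-91) + (⅖)*(-91)) - 1*(-6646) = (2*(-1/91) - 182/5) + 6646 = (-2/91 - 182/5) + 6646 = -16572/455 + 6646 = 3007358/455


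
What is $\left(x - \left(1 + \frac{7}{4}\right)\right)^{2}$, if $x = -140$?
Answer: $\frac{326041}{16} \approx 20378.0$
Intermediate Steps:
$\left(x - \left(1 + \frac{7}{4}\right)\right)^{2} = \left(-140 - \left(1 + \frac{7}{4}\right)\right)^{2} = \left(-140 - \frac{11}{4}\right)^{2} = \left(- \frac{571}{4}\right)^{2} = \frac{326041}{16}$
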